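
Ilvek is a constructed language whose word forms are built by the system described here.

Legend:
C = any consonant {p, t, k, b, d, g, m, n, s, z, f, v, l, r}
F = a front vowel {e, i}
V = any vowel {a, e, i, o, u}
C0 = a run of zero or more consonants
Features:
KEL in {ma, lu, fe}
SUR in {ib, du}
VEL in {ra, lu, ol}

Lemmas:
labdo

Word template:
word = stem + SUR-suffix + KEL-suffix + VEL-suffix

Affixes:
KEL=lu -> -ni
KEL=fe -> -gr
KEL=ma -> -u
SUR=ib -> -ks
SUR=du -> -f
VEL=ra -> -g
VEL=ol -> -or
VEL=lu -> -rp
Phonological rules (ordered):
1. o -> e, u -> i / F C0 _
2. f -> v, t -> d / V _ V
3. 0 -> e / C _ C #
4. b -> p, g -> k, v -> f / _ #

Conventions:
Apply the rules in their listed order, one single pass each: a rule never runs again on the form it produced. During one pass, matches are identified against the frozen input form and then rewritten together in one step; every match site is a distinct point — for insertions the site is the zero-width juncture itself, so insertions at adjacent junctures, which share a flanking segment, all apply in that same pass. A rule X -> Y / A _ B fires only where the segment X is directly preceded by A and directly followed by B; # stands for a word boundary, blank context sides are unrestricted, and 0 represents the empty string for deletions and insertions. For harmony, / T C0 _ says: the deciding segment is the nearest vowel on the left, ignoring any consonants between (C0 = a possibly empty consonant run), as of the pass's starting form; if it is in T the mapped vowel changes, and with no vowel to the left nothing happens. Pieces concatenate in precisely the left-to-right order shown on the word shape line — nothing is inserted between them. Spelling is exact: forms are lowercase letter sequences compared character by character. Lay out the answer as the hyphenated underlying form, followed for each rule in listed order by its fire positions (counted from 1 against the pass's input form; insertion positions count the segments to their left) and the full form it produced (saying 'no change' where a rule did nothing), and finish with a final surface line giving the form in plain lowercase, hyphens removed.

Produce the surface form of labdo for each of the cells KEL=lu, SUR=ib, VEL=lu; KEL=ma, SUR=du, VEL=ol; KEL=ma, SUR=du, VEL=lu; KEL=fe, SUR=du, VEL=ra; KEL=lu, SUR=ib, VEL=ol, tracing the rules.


cell KEL=lu, SUR=ib, VEL=lu:
underlying: labdo-ks-ni-rp
1. o -> e, u -> i / F C0 _: no change
2. f -> v, t -> d / V _ V: no change
3. 0 -> e / C _ C #: inserts after position(s) 10: labdoksnirep
4. b -> p, g -> k, v -> f / _ #: no change
surface: labdoksnirep

cell KEL=ma, SUR=du, VEL=ol:
underlying: labdo-f-u-or
1. o -> e, u -> i / F C0 _: no change
2. f -> v, t -> d / V _ V: fires at position(s) 6: labdovuor
3. 0 -> e / C _ C #: no change
4. b -> p, g -> k, v -> f / _ #: no change
surface: labdovuor

cell KEL=ma, SUR=du, VEL=lu:
underlying: labdo-f-u-rp
1. o -> e, u -> i / F C0 _: no change
2. f -> v, t -> d / V _ V: fires at position(s) 6: labdovurp
3. 0 -> e / C _ C #: inserts after position(s) 8: labdovurep
4. b -> p, g -> k, v -> f / _ #: no change
surface: labdovurep

cell KEL=fe, SUR=du, VEL=ra:
underlying: labdo-f-gr-g
1. o -> e, u -> i / F C0 _: no change
2. f -> v, t -> d / V _ V: no change
3. 0 -> e / C _ C #: inserts after position(s) 8: labdofgreg
4. b -> p, g -> k, v -> f / _ #: fires at position(s) 10: labdofgrek
surface: labdofgrek

cell KEL=lu, SUR=ib, VEL=ol:
underlying: labdo-ks-ni-or
1. o -> e, u -> i / F C0 _: fires at position(s) 10: labdoksnier
2. f -> v, t -> d / V _ V: no change
3. 0 -> e / C _ C #: no change
4. b -> p, g -> k, v -> f / _ #: no change
surface: labdoksnier


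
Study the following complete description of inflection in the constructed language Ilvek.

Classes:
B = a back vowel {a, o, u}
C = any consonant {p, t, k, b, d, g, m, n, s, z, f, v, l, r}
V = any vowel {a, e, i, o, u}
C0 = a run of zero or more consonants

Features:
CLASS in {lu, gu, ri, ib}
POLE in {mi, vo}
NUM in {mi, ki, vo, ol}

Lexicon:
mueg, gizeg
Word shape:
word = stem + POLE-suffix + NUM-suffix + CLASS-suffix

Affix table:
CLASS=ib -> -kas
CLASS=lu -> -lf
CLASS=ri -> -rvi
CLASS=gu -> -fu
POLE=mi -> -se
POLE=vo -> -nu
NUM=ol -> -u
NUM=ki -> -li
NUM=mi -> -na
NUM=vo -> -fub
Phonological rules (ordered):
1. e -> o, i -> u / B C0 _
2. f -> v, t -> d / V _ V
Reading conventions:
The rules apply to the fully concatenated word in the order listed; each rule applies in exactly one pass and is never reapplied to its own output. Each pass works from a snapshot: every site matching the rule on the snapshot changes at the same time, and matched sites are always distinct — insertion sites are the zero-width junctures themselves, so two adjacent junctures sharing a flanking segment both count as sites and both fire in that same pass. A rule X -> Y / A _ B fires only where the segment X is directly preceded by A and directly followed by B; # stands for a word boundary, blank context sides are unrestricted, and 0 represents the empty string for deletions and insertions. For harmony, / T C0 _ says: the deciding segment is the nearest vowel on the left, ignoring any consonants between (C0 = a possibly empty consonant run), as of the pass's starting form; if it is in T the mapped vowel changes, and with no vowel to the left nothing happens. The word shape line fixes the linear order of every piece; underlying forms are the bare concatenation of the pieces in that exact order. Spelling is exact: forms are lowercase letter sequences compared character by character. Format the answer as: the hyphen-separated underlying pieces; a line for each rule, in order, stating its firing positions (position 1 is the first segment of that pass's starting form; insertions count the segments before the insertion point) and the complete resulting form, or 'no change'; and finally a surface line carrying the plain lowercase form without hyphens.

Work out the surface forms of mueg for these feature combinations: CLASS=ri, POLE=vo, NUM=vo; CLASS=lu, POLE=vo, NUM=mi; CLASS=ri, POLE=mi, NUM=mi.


cell CLASS=ri, POLE=vo, NUM=vo:
underlying: mueg-nu-fub-rvi
1. e -> o, i -> u / B C0 _: fires at position(s) 3, 12: muognufubrvu
2. f -> v, t -> d / V _ V: fires at position(s) 7: muognuvubrvu
surface: muognuvubrvu

cell CLASS=lu, POLE=vo, NUM=mi:
underlying: mueg-nu-na-lf
1. e -> o, i -> u / B C0 _: fires at position(s) 3: muognunalf
2. f -> v, t -> d / V _ V: no change
surface: muognunalf

cell CLASS=ri, POLE=mi, NUM=mi:
underlying: mueg-se-na-rvi
1. e -> o, i -> u / B C0 _: fires at position(s) 3, 11: muogsenarvu
2. f -> v, t -> d / V _ V: no change
surface: muogsenarvu


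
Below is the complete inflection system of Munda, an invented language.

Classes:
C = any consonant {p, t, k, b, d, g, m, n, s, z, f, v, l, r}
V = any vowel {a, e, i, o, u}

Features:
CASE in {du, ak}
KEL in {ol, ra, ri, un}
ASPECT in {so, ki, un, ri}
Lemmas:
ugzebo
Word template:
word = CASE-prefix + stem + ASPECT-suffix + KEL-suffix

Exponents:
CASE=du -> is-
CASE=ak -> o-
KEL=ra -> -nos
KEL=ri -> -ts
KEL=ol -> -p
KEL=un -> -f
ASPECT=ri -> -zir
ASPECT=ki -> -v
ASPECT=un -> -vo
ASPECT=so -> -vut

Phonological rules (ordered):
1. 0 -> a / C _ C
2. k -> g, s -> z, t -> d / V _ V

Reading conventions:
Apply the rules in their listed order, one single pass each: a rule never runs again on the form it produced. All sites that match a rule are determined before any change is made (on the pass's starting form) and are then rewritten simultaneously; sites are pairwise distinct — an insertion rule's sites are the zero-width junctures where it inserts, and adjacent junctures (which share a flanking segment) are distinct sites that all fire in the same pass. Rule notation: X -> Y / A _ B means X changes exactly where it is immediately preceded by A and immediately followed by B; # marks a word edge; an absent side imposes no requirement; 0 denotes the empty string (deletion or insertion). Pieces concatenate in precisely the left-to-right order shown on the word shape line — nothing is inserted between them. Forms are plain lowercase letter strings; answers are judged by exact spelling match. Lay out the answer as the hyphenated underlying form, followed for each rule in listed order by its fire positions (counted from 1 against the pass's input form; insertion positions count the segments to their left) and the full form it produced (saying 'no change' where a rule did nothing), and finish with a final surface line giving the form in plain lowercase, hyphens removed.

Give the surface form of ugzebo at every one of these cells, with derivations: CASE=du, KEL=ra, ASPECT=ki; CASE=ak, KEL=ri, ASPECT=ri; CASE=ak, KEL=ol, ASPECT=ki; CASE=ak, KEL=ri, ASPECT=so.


cell CASE=du, KEL=ra, ASPECT=ki:
underlying: is-ugzebo-v-nos
1. 0 -> a / C _ C: inserts after position(s) 4, 9: isugazebovanos
2. k -> g, s -> z, t -> d / V _ V: fires at position(s) 2: izugazebovanos
surface: izugazebovanos

cell CASE=ak, KEL=ri, ASPECT=ri:
underlying: o-ugzebo-zir-ts
1. 0 -> a / C _ C: inserts after position(s) 3, 10, 11: ougazeboziratas
2. k -> g, s -> z, t -> d / V _ V: fires at position(s) 13: ougazeboziradas
surface: ougazeboziradas

cell CASE=ak, KEL=ol, ASPECT=ki:
underlying: o-ugzebo-v-p
1. 0 -> a / C _ C: inserts after position(s) 3, 8: ougazebovap
2. k -> g, s -> z, t -> d / V _ V: no change
surface: ougazebovap

cell CASE=ak, KEL=ri, ASPECT=so:
underlying: o-ugzebo-vut-ts
1. 0 -> a / C _ C: inserts after position(s) 3, 10, 11: ougazebovutatas
2. k -> g, s -> z, t -> d / V _ V: fires at position(s) 11, 13: ougazebovudadas
surface: ougazebovudadas


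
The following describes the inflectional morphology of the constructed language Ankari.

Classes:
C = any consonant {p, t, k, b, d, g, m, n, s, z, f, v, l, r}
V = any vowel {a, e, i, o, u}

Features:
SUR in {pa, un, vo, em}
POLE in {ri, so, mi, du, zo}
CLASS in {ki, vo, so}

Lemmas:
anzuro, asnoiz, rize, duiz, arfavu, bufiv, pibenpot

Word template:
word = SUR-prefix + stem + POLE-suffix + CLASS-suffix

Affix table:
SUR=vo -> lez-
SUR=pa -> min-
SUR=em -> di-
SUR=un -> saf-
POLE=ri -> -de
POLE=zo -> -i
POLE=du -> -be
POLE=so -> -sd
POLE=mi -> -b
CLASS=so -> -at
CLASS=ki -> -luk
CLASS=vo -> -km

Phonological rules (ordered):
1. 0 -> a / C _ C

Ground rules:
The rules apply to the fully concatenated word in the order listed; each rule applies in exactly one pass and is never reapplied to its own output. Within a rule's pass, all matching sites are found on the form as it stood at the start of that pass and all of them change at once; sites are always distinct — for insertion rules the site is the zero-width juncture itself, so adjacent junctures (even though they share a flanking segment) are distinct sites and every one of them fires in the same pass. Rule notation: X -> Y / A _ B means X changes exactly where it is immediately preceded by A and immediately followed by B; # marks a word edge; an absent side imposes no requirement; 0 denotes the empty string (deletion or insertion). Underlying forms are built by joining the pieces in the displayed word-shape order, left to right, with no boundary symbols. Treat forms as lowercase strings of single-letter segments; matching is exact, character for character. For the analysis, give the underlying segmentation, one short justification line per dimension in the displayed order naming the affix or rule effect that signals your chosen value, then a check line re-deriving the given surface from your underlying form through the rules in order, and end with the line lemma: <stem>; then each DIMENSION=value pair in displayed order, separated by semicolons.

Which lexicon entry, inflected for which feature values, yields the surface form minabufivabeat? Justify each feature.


underlying: min-bufiv-be-at
SUR=pa - signalled by the affix min-
POLE=du - signalled by the affix -be
CLASS=so - signalled by the affix -at
check: minbufivbeat -> minabufivabeat
lemma: bufiv; SUR=pa; POLE=du; CLASS=so


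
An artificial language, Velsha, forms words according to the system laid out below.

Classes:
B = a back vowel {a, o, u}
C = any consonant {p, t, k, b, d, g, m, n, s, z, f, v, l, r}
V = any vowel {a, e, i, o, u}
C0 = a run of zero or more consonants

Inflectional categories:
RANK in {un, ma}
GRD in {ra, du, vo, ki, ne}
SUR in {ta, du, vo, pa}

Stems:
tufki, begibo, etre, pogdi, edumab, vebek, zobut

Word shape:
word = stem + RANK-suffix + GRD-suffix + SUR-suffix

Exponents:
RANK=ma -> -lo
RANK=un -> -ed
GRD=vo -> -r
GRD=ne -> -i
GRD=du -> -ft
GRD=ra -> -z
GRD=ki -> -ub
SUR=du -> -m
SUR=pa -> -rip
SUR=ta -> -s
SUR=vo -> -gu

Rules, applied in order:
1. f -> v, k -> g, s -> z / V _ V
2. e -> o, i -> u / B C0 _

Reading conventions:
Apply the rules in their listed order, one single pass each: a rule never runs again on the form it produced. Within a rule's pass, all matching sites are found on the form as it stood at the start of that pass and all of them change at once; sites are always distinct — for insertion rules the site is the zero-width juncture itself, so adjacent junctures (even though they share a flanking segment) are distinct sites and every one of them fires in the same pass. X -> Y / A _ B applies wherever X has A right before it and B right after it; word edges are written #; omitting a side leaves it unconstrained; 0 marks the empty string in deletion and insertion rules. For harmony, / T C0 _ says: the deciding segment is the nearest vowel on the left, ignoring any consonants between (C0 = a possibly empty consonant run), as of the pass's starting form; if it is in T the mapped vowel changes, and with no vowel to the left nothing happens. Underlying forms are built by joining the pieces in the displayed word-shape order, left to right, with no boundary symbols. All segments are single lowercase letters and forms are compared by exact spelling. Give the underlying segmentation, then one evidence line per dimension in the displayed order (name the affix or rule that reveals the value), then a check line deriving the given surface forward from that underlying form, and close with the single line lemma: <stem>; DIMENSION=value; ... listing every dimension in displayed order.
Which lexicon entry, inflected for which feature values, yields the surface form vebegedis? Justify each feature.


underlying: vebek-ed-i-s
RANK=un - signalled by the affix -ed
GRD=ne - signalled by the affix -i
SUR=ta - signalled by the affix -s
check: vebekedis -> vebegedis -> vebegedis
lemma: vebek; RANK=un; GRD=ne; SUR=ta


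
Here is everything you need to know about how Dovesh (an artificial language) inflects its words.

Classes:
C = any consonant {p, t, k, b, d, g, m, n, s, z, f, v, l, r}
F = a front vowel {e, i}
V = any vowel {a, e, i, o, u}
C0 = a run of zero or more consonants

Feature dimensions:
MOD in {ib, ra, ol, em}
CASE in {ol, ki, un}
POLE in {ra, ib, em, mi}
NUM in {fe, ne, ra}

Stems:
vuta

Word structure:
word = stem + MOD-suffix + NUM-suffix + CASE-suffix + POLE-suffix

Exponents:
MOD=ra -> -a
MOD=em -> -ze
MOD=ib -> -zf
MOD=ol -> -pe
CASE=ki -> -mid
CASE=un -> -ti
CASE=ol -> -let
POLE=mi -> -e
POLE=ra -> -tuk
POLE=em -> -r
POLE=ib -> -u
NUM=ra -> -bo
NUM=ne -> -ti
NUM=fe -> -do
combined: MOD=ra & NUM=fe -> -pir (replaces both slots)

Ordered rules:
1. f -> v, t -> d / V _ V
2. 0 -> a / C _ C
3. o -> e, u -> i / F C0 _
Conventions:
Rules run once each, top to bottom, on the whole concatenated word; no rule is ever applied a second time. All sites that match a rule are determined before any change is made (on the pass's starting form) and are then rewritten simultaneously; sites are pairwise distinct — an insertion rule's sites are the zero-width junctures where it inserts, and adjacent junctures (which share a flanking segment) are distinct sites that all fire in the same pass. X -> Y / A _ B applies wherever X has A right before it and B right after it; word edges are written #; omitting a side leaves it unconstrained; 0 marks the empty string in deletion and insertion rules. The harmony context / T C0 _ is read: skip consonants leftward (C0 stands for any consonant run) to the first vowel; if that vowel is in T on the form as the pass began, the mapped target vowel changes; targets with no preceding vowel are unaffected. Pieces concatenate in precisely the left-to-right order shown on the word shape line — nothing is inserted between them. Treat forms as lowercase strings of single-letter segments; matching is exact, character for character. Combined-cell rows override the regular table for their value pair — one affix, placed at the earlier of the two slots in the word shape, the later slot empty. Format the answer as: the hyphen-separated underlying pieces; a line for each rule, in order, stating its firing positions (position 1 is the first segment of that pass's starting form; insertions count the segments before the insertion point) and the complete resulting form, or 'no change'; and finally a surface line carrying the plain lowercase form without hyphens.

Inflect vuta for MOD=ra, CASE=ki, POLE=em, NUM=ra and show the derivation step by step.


underlying: vuta-a-bo-mid-r
1. f -> v, t -> d / V _ V: fires at position(s) 3: vudaabomidr
2. 0 -> a / C _ C: inserts after position(s) 10: vudaabomidar
3. o -> e, u -> i / F C0 _: no change
surface: vudaabomidar


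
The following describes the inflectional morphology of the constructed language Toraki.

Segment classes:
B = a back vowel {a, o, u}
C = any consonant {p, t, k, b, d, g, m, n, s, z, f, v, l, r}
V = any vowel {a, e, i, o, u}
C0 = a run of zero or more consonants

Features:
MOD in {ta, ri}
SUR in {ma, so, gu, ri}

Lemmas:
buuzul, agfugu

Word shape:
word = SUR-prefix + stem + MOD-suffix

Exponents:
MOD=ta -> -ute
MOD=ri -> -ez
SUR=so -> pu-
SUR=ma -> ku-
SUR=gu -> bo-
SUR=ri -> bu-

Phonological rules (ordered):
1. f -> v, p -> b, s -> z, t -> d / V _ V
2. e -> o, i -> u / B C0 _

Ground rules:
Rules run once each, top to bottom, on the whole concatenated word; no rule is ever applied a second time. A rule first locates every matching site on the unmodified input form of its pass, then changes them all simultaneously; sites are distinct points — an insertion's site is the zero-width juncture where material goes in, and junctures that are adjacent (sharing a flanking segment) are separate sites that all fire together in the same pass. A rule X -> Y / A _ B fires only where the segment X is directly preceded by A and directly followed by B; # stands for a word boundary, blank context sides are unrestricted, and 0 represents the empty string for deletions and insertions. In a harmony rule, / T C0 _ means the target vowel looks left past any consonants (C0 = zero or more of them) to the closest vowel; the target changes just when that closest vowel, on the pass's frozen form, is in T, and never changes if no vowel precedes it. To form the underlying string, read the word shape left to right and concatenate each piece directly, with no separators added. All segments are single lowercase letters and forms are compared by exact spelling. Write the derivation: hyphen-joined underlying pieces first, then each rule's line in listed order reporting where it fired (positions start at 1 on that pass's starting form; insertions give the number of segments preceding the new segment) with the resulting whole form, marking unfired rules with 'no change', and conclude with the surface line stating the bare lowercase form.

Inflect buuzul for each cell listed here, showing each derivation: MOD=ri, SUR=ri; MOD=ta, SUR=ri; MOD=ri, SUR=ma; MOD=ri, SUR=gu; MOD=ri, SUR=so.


cell MOD=ri, SUR=ri:
underlying: bu-buuzul-ez
1. f -> v, p -> b, s -> z, t -> d / V _ V: no change
2. e -> o, i -> u / B C0 _: fires at position(s) 9: bubuuzuloz
surface: bubuuzuloz

cell MOD=ta, SUR=ri:
underlying: bu-buuzul-ute
1. f -> v, p -> b, s -> z, t -> d / V _ V: fires at position(s) 10: bubuuzulude
2. e -> o, i -> u / B C0 _: fires at position(s) 11: bubuuzuludo
surface: bubuuzuludo

cell MOD=ri, SUR=ma:
underlying: ku-buuzul-ez
1. f -> v, p -> b, s -> z, t -> d / V _ V: no change
2. e -> o, i -> u / B C0 _: fires at position(s) 9: kubuuzuloz
surface: kubuuzuloz

cell MOD=ri, SUR=gu:
underlying: bo-buuzul-ez
1. f -> v, p -> b, s -> z, t -> d / V _ V: no change
2. e -> o, i -> u / B C0 _: fires at position(s) 9: bobuuzuloz
surface: bobuuzuloz

cell MOD=ri, SUR=so:
underlying: pu-buuzul-ez
1. f -> v, p -> b, s -> z, t -> d / V _ V: no change
2. e -> o, i -> u / B C0 _: fires at position(s) 9: pubuuzuloz
surface: pubuuzuloz


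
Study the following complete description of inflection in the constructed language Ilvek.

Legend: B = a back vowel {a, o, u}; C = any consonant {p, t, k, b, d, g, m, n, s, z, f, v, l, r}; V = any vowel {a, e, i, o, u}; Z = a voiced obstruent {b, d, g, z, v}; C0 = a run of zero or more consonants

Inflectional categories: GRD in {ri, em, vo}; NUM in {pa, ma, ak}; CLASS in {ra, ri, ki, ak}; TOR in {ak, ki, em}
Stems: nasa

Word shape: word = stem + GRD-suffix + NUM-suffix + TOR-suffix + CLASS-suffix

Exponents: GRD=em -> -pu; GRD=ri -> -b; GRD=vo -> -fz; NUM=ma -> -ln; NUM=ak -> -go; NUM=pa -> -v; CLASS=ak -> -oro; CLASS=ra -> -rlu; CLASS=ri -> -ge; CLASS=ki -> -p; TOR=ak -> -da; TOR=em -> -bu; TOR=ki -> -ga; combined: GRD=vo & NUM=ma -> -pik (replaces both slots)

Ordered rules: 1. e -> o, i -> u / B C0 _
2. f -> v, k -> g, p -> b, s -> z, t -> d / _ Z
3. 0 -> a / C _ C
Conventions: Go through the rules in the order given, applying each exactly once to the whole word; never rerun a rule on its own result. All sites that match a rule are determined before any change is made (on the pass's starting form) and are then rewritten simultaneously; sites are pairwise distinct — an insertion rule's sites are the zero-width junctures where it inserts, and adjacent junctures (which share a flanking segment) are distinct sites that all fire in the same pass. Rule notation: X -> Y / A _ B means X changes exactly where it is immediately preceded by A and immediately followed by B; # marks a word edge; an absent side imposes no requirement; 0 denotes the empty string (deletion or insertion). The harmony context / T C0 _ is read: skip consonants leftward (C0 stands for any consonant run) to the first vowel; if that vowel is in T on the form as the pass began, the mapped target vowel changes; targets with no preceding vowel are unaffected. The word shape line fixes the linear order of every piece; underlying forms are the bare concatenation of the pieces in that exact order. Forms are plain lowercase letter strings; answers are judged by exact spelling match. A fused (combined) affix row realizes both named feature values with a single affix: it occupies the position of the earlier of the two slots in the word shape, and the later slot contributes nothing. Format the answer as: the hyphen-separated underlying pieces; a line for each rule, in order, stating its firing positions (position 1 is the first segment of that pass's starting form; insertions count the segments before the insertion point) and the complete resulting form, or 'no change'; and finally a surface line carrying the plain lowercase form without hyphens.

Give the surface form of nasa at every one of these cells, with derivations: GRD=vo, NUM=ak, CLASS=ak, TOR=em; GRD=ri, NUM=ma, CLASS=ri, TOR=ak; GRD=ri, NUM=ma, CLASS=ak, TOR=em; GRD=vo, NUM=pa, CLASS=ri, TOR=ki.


cell GRD=vo, NUM=ak, CLASS=ak, TOR=em:
underlying: nasa-fz-go-bu-oro
1. e -> o, i -> u / B C0 _: no change
2. f -> v, k -> g, p -> b, s -> z, t -> d / _ Z: fires at position(s) 5: nasavzgobuoro
3. 0 -> a / C _ C: inserts after position(s) 5, 6: nasavazagobuoro
surface: nasavazagobuoro

cell GRD=ri, NUM=ma, CLASS=ri, TOR=ak:
underlying: nasa-b-ln-da-ge
1. e -> o, i -> u / B C0 _: fires at position(s) 11: nasablndago
2. f -> v, k -> g, p -> b, s -> z, t -> d / _ Z: no change
3. 0 -> a / C _ C: inserts after position(s) 5, 6, 7: nasabalanadago
surface: nasabalanadago

cell GRD=ri, NUM=ma, CLASS=ak, TOR=em:
underlying: nasa-b-ln-bu-oro
1. e -> o, i -> u / B C0 _: no change
2. f -> v, k -> g, p -> b, s -> z, t -> d / _ Z: no change
3. 0 -> a / C _ C: inserts after position(s) 5, 6, 7: nasabalanabuoro
surface: nasabalanabuoro

cell GRD=vo, NUM=pa, CLASS=ri, TOR=ki:
underlying: nasa-fz-v-ga-ge
1. e -> o, i -> u / B C0 _: fires at position(s) 11: nasafzvgago
2. f -> v, k -> g, p -> b, s -> z, t -> d / _ Z: fires at position(s) 5: nasavzvgago
3. 0 -> a / C _ C: inserts after position(s) 5, 6, 7: nasavazavagago
surface: nasavazavagago


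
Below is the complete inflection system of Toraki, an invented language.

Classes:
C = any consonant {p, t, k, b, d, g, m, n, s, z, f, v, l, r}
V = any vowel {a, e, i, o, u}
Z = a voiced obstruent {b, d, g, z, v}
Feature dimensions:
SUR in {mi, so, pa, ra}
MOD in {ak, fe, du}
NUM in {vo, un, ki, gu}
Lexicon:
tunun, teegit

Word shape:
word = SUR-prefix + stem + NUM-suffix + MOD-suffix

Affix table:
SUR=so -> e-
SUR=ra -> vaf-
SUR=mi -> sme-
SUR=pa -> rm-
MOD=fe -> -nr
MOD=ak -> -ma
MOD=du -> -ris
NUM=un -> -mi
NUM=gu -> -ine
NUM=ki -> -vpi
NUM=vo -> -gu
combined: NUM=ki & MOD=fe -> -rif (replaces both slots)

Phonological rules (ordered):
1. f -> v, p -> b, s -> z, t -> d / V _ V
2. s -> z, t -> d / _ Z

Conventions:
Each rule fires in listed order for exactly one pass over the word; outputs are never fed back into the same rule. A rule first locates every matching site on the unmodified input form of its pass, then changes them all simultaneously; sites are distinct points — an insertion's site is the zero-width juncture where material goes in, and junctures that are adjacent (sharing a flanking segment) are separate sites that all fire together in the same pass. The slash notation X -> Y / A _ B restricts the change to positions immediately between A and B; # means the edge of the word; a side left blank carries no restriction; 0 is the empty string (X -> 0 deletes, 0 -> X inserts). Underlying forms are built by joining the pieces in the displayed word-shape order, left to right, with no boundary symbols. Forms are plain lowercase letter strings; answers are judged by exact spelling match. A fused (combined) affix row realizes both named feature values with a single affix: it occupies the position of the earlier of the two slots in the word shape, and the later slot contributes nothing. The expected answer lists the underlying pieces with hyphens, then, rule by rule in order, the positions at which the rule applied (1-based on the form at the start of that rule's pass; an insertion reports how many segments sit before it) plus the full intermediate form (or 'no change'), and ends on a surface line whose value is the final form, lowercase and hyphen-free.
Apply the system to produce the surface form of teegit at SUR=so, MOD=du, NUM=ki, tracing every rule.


underlying: e-teegit-vpi-ris
1. f -> v, p -> b, s -> z, t -> d / V _ V: fires at position(s) 2: edeegitvpiris
2. s -> z, t -> d / _ Z: fires at position(s) 7: edeegidvpiris
surface: edeegidvpiris


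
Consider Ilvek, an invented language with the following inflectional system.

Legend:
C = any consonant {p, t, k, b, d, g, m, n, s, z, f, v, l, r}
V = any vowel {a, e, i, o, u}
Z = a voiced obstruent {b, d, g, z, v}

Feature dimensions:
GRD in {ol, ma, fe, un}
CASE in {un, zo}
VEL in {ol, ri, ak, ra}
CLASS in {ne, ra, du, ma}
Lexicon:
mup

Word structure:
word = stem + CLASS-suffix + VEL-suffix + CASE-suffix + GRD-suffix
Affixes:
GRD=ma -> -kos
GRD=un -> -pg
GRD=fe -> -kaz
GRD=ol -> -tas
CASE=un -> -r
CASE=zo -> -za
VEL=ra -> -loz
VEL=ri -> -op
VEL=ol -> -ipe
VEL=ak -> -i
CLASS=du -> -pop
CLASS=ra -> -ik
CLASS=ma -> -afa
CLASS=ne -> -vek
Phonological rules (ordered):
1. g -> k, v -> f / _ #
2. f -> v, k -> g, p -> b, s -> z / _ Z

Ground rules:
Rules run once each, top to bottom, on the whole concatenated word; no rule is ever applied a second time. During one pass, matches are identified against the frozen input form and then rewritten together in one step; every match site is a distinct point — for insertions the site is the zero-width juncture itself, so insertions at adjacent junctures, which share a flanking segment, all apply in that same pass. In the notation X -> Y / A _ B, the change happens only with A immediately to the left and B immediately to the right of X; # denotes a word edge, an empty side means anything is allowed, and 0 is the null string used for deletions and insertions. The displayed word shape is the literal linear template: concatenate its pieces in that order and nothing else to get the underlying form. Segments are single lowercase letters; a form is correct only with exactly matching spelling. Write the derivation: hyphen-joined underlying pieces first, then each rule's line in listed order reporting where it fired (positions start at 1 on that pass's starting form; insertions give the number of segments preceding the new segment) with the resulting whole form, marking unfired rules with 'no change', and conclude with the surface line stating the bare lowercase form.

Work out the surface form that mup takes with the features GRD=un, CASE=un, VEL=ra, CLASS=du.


underlying: mup-pop-loz-r-pg
1. g -> k, v -> f / _ #: fires at position(s) 12: muppoplozrpk
2. f -> v, k -> g, p -> b, s -> z / _ Z: no change
surface: muppoplozrpk


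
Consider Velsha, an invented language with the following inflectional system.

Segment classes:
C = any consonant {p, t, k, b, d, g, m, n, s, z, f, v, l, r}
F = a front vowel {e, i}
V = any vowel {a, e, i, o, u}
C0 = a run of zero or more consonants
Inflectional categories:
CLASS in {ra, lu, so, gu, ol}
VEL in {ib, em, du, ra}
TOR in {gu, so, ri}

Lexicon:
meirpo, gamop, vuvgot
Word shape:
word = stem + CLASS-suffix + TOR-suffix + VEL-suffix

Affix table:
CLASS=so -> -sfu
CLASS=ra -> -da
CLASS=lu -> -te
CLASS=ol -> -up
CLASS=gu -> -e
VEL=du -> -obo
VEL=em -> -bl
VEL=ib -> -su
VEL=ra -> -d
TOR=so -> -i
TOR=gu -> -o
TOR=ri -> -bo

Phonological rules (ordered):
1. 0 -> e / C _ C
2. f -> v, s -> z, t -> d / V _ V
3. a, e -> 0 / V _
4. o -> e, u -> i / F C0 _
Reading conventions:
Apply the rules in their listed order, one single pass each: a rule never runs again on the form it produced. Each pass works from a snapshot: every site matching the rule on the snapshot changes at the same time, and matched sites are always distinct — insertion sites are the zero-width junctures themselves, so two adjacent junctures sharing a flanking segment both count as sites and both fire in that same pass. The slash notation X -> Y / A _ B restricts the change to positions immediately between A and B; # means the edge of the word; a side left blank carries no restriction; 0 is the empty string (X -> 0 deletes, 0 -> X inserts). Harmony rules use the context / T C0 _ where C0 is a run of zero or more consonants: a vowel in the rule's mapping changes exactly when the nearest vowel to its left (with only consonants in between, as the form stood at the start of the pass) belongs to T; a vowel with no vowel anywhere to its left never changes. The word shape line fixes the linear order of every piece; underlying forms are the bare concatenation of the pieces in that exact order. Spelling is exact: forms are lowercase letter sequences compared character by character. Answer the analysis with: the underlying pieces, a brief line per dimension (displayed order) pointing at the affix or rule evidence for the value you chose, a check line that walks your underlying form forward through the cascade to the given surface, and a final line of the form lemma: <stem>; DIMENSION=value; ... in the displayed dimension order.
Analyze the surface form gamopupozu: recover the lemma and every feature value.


underlying: gamop-up-o-su
CLASS=ol - signalled by the affix -up
VEL=ib - signalled by the affix -su
TOR=gu - signalled by the affix -o
check: gamopuposu -> gamopuposu -> gamopupozu -> gamopupozu -> gamopupozu
lemma: gamop; CLASS=ol; VEL=ib; TOR=gu


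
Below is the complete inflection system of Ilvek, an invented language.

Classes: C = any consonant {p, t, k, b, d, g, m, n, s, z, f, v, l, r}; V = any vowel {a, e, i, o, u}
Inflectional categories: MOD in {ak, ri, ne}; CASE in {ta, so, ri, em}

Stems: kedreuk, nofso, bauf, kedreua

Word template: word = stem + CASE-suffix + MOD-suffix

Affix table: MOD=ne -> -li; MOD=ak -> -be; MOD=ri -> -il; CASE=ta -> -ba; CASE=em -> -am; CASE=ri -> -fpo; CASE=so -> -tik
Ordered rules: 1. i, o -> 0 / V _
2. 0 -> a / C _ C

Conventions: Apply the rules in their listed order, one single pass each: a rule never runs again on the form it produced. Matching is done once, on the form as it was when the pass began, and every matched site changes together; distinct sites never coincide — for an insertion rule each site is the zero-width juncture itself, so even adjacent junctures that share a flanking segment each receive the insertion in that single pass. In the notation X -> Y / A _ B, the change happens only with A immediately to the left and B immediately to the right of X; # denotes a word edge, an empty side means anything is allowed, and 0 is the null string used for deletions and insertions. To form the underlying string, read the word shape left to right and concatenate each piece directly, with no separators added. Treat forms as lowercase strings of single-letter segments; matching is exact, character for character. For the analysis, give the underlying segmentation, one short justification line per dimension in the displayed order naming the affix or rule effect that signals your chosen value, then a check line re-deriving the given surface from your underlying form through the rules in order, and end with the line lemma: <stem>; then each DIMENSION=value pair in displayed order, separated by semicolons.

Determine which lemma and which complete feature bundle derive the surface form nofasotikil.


underlying: nofso-tik-il
MOD=ri - signalled by the affix -il
CASE=so - signalled by the affix -tik
check: nofsotikil -> nofsotikil -> nofasotikil
lemma: nofso; MOD=ri; CASE=so


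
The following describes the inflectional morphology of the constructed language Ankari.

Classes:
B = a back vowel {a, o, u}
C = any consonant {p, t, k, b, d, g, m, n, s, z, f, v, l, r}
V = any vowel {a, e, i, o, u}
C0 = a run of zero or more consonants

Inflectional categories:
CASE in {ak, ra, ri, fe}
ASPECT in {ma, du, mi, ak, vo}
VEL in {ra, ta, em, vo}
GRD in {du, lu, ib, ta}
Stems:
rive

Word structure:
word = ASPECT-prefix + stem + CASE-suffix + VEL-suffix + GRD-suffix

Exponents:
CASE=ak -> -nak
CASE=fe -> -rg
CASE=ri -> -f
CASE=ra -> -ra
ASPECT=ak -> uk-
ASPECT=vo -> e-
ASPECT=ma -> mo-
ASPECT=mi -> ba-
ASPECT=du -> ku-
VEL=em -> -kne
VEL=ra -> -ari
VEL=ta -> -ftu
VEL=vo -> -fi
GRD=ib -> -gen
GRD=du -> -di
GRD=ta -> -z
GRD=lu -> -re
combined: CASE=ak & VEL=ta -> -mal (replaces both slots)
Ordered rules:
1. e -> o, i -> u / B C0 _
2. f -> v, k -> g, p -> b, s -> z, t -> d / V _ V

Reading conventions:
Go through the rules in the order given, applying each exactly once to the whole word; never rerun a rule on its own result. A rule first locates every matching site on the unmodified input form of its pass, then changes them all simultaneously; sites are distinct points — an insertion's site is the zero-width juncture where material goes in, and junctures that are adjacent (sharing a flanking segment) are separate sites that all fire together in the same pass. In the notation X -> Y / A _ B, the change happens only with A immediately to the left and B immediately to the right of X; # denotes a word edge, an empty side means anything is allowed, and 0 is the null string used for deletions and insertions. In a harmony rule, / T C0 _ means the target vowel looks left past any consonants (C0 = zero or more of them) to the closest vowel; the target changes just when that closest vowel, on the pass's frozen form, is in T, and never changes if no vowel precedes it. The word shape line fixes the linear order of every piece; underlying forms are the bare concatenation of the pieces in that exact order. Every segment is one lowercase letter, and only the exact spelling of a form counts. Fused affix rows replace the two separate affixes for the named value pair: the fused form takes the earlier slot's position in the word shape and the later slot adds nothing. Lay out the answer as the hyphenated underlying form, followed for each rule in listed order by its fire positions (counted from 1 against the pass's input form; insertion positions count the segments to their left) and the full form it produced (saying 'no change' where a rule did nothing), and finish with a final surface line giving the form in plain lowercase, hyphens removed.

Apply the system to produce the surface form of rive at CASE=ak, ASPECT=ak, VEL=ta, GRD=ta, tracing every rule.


underlying: uk-rive-mal-z
1. e -> o, i -> u / B C0 _: fires at position(s) 4: ukruvemalz
2. f -> v, k -> g, p -> b, s -> z, t -> d / V _ V: no change
surface: ukruvemalz


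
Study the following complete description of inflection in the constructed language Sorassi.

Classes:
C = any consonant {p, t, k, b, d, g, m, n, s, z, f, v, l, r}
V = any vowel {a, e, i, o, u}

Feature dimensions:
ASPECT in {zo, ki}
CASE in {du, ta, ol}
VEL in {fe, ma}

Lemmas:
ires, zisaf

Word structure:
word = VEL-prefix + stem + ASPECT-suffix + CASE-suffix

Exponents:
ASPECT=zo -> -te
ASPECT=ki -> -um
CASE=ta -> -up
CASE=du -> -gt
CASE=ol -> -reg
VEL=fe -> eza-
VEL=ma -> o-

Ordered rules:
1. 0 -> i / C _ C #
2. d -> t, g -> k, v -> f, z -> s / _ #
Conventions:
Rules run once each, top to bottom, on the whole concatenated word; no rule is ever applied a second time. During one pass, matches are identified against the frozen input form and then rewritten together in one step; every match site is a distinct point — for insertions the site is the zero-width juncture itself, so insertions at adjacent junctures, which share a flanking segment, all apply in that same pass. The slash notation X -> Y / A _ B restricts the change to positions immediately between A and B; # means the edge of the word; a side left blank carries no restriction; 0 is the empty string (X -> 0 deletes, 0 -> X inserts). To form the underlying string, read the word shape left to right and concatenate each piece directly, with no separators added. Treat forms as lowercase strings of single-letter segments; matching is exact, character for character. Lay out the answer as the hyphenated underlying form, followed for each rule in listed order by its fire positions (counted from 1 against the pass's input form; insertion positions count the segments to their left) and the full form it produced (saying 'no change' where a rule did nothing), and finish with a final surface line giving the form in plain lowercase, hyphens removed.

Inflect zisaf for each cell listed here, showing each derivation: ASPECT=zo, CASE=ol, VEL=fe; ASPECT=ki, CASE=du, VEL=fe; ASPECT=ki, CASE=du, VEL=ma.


cell ASPECT=zo, CASE=ol, VEL=fe:
underlying: eza-zisaf-te-reg
1. 0 -> i / C _ C #: no change
2. d -> t, g -> k, v -> f, z -> s / _ #: fires at position(s) 13: ezazisafterek
surface: ezazisafterek

cell ASPECT=ki, CASE=du, VEL=fe:
underlying: eza-zisaf-um-gt
1. 0 -> i / C _ C #: inserts after position(s) 11: ezazisafumgit
2. d -> t, g -> k, v -> f, z -> s / _ #: no change
surface: ezazisafumgit

cell ASPECT=ki, CASE=du, VEL=ma:
underlying: o-zisaf-um-gt
1. 0 -> i / C _ C #: inserts after position(s) 9: ozisafumgit
2. d -> t, g -> k, v -> f, z -> s / _ #: no change
surface: ozisafumgit


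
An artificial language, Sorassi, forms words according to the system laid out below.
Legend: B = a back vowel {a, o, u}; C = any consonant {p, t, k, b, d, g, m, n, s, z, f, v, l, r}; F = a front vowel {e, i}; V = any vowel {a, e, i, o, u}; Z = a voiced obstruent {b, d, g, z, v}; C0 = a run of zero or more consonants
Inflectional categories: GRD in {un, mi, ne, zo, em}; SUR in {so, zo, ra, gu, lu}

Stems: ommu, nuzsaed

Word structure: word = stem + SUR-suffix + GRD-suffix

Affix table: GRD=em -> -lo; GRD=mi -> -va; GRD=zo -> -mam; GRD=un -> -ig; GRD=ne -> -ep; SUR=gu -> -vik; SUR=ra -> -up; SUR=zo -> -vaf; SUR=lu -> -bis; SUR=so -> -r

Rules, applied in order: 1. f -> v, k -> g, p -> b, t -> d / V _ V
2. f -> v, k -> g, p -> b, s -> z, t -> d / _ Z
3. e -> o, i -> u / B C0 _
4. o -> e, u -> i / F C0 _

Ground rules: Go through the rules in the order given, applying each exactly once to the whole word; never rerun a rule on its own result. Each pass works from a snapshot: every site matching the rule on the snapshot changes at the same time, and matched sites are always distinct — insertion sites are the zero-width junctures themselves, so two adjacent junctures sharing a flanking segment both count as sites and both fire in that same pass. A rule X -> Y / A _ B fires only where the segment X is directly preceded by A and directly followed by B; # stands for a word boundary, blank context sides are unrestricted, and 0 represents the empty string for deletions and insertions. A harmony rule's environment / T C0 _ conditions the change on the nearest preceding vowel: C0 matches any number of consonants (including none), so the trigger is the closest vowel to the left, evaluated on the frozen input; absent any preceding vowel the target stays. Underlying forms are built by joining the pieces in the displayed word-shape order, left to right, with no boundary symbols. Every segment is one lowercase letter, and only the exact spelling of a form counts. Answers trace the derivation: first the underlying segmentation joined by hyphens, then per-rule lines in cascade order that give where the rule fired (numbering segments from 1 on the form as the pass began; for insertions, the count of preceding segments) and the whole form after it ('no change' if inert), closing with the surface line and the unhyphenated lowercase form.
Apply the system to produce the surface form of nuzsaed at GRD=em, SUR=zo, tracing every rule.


underlying: nuzsaed-vaf-lo
1. f -> v, k -> g, p -> b, t -> d / V _ V: no change
2. f -> v, k -> g, p -> b, s -> z, t -> d / _ Z: no change
3. e -> o, i -> u / B C0 _: fires at position(s) 6: nuzsaodvaflo
4. o -> e, u -> i / F C0 _: no change
surface: nuzsaodvaflo
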